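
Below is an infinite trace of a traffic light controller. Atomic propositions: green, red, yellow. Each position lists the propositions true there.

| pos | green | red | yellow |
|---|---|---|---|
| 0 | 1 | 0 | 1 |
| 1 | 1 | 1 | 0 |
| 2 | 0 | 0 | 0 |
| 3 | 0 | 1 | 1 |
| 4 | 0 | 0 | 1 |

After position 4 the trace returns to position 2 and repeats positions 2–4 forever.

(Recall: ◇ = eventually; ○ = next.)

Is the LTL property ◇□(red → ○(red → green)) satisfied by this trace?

□(red → ○(red → green)) holds at position 0, which is reachable from 0, so ◇□(red → ○(red → green)) holds.

Holds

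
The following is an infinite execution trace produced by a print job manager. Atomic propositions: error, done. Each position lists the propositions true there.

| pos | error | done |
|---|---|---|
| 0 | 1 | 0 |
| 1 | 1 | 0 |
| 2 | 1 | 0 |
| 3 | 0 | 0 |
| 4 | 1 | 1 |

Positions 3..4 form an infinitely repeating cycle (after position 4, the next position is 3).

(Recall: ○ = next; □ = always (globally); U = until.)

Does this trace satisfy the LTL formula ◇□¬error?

Violated

□¬error is false at every position 0..4, so it never becomes true and ◇□¬error fails.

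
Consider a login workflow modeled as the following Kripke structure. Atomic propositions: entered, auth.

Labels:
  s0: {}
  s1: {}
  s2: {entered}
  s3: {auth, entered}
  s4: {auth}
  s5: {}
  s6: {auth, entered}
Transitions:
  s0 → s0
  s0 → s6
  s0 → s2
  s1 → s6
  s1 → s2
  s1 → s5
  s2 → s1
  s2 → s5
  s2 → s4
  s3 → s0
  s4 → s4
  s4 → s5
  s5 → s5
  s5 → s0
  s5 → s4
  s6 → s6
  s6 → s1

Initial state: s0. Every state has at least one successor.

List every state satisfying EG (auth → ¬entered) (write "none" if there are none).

States satisfying auth → ¬entered: {s0, s1, s2, s4, s5}.
States satisfying EG (auth → ¬entered): {s0, s1, s2, s4, s5}.

{s0, s1, s2, s4, s5}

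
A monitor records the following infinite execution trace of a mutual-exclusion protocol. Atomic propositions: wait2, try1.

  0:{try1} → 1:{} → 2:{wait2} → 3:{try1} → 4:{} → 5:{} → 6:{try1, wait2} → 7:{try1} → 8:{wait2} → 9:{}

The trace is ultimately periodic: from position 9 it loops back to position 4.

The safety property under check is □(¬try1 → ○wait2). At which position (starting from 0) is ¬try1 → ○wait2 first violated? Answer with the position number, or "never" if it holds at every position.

2

Check ¬try1 → ○wait2 at each position in order: 0 ✓, 1 ✓.
At position 2 the labels are {wait2} and the next position 3 has {try1}, so ¬try1 → ○wait2 is false there. This is the first violation.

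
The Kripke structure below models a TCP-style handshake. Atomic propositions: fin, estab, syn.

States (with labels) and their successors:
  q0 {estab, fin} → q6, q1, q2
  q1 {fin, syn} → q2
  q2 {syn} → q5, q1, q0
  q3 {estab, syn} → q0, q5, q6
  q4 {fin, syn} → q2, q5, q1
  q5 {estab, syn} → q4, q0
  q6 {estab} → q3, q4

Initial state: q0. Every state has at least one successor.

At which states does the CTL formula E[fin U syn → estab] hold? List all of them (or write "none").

{q0, q3, q4, q5, q6}

States satisfying fin: {q0, q1, q4}.
States satisfying syn → estab: {q0, q3, q5, q6}.
States satisfying E[fin U syn → estab]: {q0, q3, q4, q5, q6}.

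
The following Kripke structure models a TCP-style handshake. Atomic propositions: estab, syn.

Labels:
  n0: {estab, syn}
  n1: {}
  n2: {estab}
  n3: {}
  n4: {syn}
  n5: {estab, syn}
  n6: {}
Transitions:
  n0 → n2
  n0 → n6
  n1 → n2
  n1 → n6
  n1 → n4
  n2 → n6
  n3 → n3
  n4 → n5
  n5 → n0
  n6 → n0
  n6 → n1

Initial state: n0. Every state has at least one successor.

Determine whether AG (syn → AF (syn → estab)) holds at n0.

States satisfying syn → AF (syn → estab): {n0, n1, n2, n3, n4, n5, n6}.
States satisfying AG (syn → AF (syn → estab)): {n0, n1, n2, n3, n4, n5, n6}.
Every state reachable from n0 satisfies syn → AF (syn → estab).
n0 ∈ Sat(AG (syn → AF (syn → estab))).

Holds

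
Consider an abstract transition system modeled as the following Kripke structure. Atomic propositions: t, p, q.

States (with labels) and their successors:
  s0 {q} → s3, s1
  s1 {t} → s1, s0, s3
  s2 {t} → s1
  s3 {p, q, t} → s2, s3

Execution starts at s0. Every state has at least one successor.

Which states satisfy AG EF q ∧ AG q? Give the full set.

States satisfying EF q: {s0, s1, s2, s3}.
States satisfying AG EF q: {s0, s1, s2, s3}.
States satisfying q: {s0, s3}.
States satisfying AG q: ∅.
States satisfying AG EF q ∧ AG q: ∅.

none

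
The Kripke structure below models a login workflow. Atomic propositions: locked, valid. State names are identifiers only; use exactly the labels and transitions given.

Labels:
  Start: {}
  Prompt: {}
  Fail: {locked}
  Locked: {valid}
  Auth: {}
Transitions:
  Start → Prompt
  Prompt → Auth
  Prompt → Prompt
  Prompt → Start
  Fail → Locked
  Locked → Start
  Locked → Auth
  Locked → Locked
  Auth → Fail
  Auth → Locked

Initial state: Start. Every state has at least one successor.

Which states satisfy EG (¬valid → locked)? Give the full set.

{Fail, Locked}

States satisfying ¬valid → locked: {Fail, Locked}.
States satisfying EG (¬valid → locked): {Fail, Locked}.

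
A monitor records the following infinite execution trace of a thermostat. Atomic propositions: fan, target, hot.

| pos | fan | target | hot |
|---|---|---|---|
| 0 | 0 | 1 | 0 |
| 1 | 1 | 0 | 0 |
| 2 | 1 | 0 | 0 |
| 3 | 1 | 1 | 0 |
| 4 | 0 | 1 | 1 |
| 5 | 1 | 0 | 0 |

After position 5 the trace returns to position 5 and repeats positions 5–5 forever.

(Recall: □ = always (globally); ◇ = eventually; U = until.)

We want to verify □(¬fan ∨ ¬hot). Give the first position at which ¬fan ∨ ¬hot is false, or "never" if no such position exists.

never

¬fan ∨ ¬hot holds at every position 0..5, and those are all the positions the trace ever visits, so the invariant □(¬fan ∨ ¬hot) is never violated.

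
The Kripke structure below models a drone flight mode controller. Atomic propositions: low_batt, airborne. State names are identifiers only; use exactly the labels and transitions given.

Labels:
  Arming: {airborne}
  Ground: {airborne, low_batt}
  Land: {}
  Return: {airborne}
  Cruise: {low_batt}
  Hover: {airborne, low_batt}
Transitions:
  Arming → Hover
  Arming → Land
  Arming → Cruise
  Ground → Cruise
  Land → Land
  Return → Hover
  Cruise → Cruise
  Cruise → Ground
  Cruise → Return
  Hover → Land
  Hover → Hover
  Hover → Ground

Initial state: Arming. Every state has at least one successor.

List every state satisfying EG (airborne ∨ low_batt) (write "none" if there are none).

States satisfying airborne ∨ low_batt: {Arming, Ground, Return, Cruise, Hover}.
States satisfying EG (airborne ∨ low_batt): {Arming, Ground, Return, Cruise, Hover}.

{Arming, Ground, Return, Cruise, Hover}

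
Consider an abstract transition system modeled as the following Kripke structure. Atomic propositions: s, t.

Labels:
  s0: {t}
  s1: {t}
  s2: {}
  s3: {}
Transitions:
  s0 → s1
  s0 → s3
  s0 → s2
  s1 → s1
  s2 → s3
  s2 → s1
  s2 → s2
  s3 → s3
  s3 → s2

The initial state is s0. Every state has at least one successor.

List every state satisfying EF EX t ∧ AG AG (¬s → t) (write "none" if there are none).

States satisfying EX t: {s0, s1, s2}.
States satisfying EF EX t: {s0, s1, s2, s3}.
States satisfying AG (¬s → t): {s1}.
States satisfying AG AG (¬s → t): {s1}.
States satisfying EF EX t ∧ AG AG (¬s → t): {s1}.

{s1}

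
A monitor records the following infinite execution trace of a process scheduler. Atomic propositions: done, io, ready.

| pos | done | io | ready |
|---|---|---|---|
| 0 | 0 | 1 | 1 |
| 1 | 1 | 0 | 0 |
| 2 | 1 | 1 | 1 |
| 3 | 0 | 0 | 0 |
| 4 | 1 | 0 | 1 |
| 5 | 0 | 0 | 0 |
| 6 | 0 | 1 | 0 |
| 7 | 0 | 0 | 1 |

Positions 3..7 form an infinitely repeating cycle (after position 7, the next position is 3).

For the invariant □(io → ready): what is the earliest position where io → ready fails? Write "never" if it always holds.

6

Check io → ready at each position in order: 0 ✓, 1 ✓, 2 ✓, 3 ✓, 4 ✓, 5 ✓.
At position 6 the labels are {io}, so io → ready is false there. This is the first violation.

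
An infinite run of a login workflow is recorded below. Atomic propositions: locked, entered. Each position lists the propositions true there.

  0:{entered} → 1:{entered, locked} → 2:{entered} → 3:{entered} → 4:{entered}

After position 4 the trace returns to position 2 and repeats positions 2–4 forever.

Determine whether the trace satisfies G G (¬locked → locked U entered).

G (¬locked → locked U entered) holds at every position 0..4, and those are all positions ever visited, so G G (¬locked → locked U entered) holds.

Yes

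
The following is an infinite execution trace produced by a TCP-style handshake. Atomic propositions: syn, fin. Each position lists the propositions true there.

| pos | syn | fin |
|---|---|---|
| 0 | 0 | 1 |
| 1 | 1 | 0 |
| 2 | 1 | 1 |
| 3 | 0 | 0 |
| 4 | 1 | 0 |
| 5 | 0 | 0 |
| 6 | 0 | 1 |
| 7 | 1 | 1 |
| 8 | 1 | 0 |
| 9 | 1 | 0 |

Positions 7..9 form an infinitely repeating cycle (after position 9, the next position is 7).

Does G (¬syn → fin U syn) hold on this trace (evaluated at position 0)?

Violated

¬syn → fin U syn must hold at every position from 0 onward. It fails at position 3, so G (¬syn → fin U syn) is false.
Positions where ¬syn holds: 0, 3, 5, 6.
Check fin U syn at each: 0→ok, 3→fails, 5→fails, 6→ok.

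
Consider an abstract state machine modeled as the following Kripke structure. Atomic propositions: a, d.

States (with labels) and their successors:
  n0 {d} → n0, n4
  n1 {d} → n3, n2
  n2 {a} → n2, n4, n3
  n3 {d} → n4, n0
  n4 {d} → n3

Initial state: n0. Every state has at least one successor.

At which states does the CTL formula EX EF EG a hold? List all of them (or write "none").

States satisfying EF EG a: {n1, n2}.
States satisfying EX EF EG a: {n1, n2}.

{n1, n2}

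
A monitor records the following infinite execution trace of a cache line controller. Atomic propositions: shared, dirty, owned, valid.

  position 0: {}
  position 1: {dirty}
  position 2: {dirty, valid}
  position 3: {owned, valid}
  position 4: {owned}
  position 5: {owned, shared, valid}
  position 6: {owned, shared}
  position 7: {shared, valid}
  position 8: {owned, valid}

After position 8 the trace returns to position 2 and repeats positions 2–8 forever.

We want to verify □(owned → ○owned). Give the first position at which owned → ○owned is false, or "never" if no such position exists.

6

Check owned → ○owned at each position in order: 0 ✓, 1 ✓, 2 ✓, 3 ✓, 4 ✓, 5 ✓.
At position 6 the labels are {owned, shared} and the next position 7 has {shared, valid}, so owned → ○owned is false there. This is the first violation.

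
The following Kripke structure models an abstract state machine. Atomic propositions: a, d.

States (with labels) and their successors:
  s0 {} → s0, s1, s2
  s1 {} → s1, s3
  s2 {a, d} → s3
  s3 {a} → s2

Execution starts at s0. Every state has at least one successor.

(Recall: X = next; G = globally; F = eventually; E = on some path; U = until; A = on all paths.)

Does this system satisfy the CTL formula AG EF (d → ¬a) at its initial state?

States satisfying EF (d → ¬a): {s0, s1, s2, s3}.
States satisfying AG EF (d → ¬a): {s0, s1, s2, s3}.
Every state reachable from s0 satisfies EF (d → ¬a).
s0 ∈ Sat(AG EF (d → ¬a)).

Yes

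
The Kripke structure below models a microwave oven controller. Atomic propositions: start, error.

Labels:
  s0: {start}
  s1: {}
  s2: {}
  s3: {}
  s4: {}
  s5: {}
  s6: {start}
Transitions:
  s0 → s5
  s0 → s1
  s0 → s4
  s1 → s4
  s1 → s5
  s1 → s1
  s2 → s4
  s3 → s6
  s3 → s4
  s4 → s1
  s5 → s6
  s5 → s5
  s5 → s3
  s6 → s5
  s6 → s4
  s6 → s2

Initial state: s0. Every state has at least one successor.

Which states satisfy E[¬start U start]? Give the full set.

States satisfying ¬start: {s1, s2, s3, s4, s5}.
States satisfying start: {s0, s6}.
States satisfying E[¬start U start]: {s0, s1, s2, s3, s4, s5, s6}.

{s0, s1, s2, s3, s4, s5, s6}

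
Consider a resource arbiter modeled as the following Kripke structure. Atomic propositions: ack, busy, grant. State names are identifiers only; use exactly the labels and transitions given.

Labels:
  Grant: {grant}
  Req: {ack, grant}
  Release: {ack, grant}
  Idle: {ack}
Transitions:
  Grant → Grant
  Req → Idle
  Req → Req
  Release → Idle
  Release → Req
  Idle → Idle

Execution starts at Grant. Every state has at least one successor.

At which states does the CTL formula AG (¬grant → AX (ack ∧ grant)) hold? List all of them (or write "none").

{Grant}

States satisfying ¬grant → AX (ack ∧ grant): {Grant, Req, Release}.
States satisfying AG (¬grant → AX (ack ∧ grant)): {Grant}.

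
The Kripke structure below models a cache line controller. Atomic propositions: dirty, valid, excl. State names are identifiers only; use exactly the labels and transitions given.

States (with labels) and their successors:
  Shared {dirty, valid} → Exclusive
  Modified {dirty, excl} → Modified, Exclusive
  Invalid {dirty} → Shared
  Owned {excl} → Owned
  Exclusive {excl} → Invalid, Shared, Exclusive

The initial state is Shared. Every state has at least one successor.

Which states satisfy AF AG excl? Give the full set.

{Owned}

States satisfying AG excl: {Owned}.
States satisfying AF AG excl: {Owned}.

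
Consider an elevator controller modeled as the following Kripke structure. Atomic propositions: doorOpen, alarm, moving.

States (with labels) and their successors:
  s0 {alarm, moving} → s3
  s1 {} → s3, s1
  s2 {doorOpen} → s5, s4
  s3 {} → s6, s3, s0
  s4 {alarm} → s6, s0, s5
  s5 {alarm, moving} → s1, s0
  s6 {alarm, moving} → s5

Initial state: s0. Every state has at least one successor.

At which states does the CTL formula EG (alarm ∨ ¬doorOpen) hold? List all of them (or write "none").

States satisfying alarm ∨ ¬doorOpen: {s0, s1, s3, s4, s5, s6}.
States satisfying EG (alarm ∨ ¬doorOpen): {s0, s1, s3, s4, s5, s6}.

{s0, s1, s3, s4, s5, s6}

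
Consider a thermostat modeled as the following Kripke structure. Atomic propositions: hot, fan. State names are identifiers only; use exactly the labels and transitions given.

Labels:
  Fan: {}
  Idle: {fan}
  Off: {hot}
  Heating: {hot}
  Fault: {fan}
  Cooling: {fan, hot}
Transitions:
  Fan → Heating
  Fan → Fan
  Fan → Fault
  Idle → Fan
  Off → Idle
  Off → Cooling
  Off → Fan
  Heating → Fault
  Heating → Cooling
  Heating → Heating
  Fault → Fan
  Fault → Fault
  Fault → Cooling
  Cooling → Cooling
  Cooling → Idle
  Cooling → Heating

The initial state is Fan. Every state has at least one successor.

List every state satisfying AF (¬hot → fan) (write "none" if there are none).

{Idle, Off, Heating, Fault, Cooling}

States satisfying ¬hot → fan: {Idle, Off, Heating, Fault, Cooling}.
States satisfying AF (¬hot → fan): {Idle, Off, Heating, Fault, Cooling}.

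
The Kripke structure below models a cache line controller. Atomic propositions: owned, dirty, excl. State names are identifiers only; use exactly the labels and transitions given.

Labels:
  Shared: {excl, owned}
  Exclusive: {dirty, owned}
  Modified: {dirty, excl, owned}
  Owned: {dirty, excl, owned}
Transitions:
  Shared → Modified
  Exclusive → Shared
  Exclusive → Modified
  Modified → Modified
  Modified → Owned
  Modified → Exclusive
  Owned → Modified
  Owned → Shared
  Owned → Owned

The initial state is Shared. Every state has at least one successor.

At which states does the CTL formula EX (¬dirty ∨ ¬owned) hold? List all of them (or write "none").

{Exclusive, Owned}

States satisfying ¬dirty ∨ ¬owned: {Shared}.
States satisfying EX (¬dirty ∨ ¬owned): {Exclusive, Owned}.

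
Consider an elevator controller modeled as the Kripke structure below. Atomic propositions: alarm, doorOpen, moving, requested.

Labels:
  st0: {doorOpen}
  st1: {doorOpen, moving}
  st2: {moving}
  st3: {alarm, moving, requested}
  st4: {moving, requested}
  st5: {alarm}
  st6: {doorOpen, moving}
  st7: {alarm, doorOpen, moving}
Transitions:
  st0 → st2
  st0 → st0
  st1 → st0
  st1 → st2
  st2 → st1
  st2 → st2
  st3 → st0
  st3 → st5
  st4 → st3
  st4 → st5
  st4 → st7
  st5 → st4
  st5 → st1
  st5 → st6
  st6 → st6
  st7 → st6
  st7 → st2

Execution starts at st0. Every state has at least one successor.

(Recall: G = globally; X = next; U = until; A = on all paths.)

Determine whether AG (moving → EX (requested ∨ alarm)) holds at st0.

States satisfying moving → EX (requested ∨ alarm): {st0, st3, st4, st5}.
States satisfying AG (moving → EX (requested ∨ alarm)): ∅.
st1 is reachable from st0 and violates moving → EX (requested ∨ alarm), so AG fails at st0.
st0 ∉ Sat(AG (moving → EX (requested ∨ alarm))).

Does not hold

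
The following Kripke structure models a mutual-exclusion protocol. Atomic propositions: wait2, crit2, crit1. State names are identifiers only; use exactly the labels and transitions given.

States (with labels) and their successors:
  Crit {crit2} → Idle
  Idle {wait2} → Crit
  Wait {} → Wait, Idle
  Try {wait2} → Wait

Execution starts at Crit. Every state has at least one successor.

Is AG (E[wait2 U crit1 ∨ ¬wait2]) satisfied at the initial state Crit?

Satisfied

States satisfying E[wait2 U crit1 ∨ ¬wait2]: {Crit, Idle, Wait, Try}.
States satisfying AG (E[wait2 U crit1 ∨ ¬wait2]): {Crit, Idle, Wait, Try}.
Every state reachable from Crit satisfies E[wait2 U crit1 ∨ ¬wait2].
Crit ∈ Sat(AG (E[wait2 U crit1 ∨ ¬wait2])).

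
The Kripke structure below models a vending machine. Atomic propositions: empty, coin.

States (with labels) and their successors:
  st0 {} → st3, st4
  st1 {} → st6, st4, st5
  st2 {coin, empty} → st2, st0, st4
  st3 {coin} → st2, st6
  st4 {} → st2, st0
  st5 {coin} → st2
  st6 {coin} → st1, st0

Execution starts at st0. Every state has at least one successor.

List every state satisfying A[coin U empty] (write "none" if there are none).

States satisfying coin: {st2, st3, st5, st6}.
States satisfying empty: {st2}.
States satisfying A[coin U empty]: {st2, st5}.

{st2, st5}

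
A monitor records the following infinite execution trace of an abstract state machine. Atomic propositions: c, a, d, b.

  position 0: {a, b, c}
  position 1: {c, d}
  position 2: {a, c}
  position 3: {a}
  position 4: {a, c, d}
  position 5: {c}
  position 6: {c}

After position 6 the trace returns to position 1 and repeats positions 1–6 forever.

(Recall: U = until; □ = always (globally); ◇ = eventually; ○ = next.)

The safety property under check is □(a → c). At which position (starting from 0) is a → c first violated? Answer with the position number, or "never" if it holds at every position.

3

Check a → c at each position in order: 0 ✓, 1 ✓, 2 ✓.
At position 3 the labels are {a}, so a → c is false there. This is the first violation.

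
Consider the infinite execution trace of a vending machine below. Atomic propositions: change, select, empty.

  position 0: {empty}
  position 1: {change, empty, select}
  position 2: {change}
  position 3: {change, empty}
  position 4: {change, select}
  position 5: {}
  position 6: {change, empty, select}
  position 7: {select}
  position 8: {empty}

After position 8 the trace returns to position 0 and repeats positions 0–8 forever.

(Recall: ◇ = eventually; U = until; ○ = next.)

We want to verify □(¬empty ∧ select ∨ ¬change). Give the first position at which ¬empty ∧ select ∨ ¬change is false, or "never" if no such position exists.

1

Check ¬empty ∧ select ∨ ¬change at each position in order: 0 ✓.
At position 1 the labels are {change, empty, select}, so ¬empty ∧ select ∨ ¬change is false there. This is the first violation.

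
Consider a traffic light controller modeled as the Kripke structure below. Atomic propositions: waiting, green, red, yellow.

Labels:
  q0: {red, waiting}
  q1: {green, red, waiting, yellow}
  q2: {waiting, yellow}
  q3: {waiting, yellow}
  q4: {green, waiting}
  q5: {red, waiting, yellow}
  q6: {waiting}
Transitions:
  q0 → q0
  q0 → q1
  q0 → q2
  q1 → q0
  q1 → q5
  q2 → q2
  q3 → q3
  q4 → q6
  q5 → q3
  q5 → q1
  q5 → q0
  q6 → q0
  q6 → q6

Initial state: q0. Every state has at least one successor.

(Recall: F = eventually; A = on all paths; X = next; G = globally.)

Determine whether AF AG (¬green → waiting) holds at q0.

States satisfying AG (¬green → waiting): {q0, q1, q2, q3, q4, q5, q6}.
States satisfying AF AG (¬green → waiting): {q0, q1, q2, q3, q4, q5, q6}.
q0 ∈ Sat(AF AG (¬green → waiting)).

Satisfied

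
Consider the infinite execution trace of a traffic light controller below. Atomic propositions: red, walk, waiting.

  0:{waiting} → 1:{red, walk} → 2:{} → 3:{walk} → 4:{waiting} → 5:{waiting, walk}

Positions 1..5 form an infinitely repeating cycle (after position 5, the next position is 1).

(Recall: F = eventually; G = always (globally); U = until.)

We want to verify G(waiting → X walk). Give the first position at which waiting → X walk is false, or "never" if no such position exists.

waiting → X walk holds at every position 0..5, and those are all the positions the trace ever visits, so the invariant G(waiting → X walk) is never violated.

never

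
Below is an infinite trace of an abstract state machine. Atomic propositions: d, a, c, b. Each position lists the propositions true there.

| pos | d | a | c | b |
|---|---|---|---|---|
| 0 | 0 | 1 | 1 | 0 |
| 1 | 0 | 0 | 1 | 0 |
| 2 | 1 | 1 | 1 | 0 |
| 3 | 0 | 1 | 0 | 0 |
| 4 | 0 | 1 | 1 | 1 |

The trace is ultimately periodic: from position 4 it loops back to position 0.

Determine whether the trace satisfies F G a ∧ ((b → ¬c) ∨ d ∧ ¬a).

G a is false at every position 0..4, so it never becomes true and F G a fails.
At position 0: F G a is false; (b → ¬c) ∨ d ∧ ¬a is true; so F G a ∧ ((b → ¬c) ∨ d ∧ ¬a) is false.

Violated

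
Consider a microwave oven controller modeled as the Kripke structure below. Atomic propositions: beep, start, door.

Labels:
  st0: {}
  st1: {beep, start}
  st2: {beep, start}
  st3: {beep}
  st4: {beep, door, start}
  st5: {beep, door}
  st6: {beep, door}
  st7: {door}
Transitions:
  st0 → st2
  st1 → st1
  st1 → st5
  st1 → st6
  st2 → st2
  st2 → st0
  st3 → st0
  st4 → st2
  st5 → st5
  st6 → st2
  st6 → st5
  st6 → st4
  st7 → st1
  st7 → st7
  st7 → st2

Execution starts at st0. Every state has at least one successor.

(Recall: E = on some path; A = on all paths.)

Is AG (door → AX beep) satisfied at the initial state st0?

Yes

States satisfying door → AX beep: {st0, st1, st2, st3, st4, st5, st6}.
States satisfying AG (door → AX beep): {st0, st1, st2, st3, st4, st5, st6}.
Every state reachable from st0 satisfies door → AX beep.
st0 ∈ Sat(AG (door → AX beep)).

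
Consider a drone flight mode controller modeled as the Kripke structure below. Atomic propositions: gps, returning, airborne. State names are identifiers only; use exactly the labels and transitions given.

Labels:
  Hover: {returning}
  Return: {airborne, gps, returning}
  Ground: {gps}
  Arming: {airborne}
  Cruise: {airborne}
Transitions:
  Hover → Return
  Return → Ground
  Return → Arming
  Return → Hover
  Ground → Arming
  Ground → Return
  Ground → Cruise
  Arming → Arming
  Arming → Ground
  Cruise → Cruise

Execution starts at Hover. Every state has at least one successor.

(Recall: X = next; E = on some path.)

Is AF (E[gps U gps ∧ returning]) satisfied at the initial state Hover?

States satisfying E[gps U gps ∧ returning]: {Return, Ground}.
States satisfying AF (E[gps U gps ∧ returning]): {Hover, Return, Ground}.
Hover ∈ Sat(AF (E[gps U gps ∧ returning])).

Satisfied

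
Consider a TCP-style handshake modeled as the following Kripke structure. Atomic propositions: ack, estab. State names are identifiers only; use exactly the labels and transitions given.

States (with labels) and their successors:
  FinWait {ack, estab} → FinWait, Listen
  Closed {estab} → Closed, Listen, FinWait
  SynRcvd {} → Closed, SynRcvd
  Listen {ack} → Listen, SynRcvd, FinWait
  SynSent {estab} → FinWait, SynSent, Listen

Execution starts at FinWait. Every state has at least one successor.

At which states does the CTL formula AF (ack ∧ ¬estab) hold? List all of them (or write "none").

{Listen}

States satisfying ack ∧ ¬estab: {Listen}.
States satisfying AF (ack ∧ ¬estab): {Listen}.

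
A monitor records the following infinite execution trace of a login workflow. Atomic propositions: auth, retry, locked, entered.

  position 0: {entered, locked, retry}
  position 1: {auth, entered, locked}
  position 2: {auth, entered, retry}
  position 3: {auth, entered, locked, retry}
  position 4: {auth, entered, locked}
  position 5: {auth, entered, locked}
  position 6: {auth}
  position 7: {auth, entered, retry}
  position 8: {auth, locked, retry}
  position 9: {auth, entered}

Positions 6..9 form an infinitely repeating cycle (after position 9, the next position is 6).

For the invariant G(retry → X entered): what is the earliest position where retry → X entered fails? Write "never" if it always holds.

Check retry → X entered at each position in order: 0 ✓, 1 ✓, 2 ✓, 3 ✓, 4 ✓, 5 ✓, 6 ✓.
At position 7 the labels are {auth, entered, retry} and the next position 8 has {auth, locked, retry}, so retry → X entered is false there. This is the first violation.

7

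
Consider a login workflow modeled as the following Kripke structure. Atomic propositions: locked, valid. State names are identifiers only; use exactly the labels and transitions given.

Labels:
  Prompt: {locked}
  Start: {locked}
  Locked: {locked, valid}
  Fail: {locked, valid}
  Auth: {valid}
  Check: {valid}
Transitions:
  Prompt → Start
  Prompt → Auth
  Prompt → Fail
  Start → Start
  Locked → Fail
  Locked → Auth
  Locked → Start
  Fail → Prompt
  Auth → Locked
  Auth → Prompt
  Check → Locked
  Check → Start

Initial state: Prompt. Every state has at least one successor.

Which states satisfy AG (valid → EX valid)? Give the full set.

States satisfying valid → EX valid: {Prompt, Start, Locked, Auth, Check}.
States satisfying AG (valid → EX valid): {Start}.

{Start}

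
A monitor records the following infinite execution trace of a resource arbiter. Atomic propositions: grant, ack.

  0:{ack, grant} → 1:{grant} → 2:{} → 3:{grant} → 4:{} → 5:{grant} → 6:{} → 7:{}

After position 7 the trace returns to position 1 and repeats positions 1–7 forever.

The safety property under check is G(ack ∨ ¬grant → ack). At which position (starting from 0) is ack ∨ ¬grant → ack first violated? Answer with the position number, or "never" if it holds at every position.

2

Check ack ∨ ¬grant → ack at each position in order: 0 ✓, 1 ✓.
At position 2 the labels are {}, so ack ∨ ¬grant → ack is false there. This is the first violation.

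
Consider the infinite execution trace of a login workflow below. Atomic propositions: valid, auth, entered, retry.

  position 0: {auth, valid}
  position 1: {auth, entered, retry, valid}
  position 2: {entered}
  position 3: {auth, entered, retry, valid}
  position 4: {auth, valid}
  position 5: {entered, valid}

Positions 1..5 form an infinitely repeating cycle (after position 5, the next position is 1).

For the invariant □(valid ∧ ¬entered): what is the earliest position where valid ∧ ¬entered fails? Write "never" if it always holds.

1

Check valid ∧ ¬entered at each position in order: 0 ✓.
At position 1 the labels are {auth, entered, retry, valid}, so valid ∧ ¬entered is false there. This is the first violation.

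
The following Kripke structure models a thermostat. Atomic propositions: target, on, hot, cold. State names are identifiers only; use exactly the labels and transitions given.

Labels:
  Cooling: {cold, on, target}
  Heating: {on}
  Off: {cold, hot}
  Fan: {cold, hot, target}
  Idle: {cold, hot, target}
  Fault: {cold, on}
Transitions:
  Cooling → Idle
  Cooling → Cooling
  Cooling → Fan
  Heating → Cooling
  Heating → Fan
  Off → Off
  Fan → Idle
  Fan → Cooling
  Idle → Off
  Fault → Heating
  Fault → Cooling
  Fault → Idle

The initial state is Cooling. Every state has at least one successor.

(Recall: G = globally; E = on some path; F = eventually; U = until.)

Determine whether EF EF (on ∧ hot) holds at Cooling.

Violated

States satisfying EF (on ∧ hot): ∅.
States satisfying EF EF (on ∧ hot): ∅.
No suitable path/successor from Cooling witnesses the formula.
Cooling ∉ Sat(EF EF (on ∧ hot)).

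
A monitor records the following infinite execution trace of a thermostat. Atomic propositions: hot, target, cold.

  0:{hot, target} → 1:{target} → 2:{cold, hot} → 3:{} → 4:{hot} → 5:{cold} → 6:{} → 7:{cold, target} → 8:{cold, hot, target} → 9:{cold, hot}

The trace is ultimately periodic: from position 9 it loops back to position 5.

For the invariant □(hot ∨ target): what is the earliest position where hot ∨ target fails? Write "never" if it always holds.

Check hot ∨ target at each position in order: 0 ✓, 1 ✓, 2 ✓.
At position 3 the labels are {}, so hot ∨ target is false there. This is the first violation.

3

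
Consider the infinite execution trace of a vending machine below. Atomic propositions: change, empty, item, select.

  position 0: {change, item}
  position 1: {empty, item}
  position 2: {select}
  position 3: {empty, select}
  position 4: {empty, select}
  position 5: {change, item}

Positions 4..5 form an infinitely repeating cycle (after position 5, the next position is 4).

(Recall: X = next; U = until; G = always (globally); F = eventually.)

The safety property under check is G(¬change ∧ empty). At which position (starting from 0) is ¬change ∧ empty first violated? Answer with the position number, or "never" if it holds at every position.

At position 0 the labels are {change, item}, so ¬change ∧ empty is false there. This is the first violation.

0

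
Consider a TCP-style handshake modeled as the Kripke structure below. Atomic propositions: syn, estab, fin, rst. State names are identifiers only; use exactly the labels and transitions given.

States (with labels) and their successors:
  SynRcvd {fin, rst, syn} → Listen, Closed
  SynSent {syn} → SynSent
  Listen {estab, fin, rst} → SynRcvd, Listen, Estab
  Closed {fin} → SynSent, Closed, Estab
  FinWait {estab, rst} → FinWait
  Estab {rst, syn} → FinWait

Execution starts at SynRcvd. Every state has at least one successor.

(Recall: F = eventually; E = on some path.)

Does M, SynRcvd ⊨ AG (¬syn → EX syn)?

States satisfying ¬syn → EX syn: {SynRcvd, SynSent, Listen, Closed, Estab}.
States satisfying AG (¬syn → EX syn): {SynSent}.
FinWait is reachable from SynRcvd and violates ¬syn → EX syn, so AG fails at SynRcvd.
SynRcvd ∉ Sat(AG (¬syn → EX syn)).

Violated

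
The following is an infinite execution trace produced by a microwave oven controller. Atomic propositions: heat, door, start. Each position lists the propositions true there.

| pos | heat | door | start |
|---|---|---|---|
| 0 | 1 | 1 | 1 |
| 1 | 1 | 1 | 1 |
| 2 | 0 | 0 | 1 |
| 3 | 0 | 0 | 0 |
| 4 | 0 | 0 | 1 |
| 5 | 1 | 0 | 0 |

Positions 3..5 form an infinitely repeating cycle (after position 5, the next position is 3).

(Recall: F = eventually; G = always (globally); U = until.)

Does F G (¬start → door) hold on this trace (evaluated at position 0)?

G (¬start → door) is false at every position 0..5, so it never becomes true and F G (¬start → door) fails.

No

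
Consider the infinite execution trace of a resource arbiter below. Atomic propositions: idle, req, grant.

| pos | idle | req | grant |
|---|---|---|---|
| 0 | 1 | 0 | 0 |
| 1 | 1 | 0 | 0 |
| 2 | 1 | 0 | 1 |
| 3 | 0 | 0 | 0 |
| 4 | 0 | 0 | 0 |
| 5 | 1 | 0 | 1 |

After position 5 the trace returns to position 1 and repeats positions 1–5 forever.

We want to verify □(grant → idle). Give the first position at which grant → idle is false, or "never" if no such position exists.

never

grant → idle holds at every position 0..5, and those are all the positions the trace ever visits, so the invariant □(grant → idle) is never violated.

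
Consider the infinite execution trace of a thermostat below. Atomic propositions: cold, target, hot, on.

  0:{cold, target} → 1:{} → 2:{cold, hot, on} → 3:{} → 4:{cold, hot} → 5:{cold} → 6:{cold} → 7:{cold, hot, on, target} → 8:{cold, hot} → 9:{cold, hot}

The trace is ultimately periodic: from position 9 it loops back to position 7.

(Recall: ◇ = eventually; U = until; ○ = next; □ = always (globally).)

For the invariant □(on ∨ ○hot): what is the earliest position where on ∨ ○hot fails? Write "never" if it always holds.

At position 0 the labels are {cold, target} and the next position 1 has {}, so on ∨ ○hot is false there. This is the first violation.

0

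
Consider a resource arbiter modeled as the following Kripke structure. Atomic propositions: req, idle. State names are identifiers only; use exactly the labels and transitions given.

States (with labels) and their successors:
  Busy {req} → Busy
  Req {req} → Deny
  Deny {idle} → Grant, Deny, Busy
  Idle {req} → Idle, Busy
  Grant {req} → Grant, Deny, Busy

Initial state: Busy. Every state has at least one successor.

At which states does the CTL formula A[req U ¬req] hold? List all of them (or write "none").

States satisfying req: {Busy, Req, Idle, Grant}.
States satisfying ¬req: {Deny}.
States satisfying A[req U ¬req]: {Req, Deny}.

{Req, Deny}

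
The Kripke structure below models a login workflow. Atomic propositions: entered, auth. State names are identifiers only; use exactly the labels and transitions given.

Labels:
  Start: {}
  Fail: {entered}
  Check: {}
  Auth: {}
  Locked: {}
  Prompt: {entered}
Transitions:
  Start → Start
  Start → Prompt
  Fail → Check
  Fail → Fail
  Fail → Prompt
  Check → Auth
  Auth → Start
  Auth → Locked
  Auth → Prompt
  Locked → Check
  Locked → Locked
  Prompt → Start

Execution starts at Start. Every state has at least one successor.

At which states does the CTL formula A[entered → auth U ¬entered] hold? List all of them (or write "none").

{Start, Check, Auth, Locked}

States satisfying entered → auth: {Start, Check, Auth, Locked}.
States satisfying ¬entered: {Start, Check, Auth, Locked}.
States satisfying A[entered → auth U ¬entered]: {Start, Check, Auth, Locked}.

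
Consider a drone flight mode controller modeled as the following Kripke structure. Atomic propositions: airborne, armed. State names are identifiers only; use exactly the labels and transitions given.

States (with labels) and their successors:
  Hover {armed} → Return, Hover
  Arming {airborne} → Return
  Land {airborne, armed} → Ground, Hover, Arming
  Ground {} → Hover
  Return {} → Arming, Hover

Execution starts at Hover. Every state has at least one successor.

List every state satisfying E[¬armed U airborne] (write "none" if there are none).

States satisfying ¬armed: {Arming, Ground, Return}.
States satisfying airborne: {Arming, Land}.
States satisfying E[¬armed U airborne]: {Arming, Land, Return}.

{Arming, Land, Return}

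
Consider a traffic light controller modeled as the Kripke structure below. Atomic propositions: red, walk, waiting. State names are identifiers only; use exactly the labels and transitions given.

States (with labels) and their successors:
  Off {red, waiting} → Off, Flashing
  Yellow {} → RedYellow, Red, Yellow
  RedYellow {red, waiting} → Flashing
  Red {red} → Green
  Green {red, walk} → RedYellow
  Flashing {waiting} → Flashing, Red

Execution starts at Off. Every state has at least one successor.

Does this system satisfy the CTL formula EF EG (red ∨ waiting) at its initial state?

States satisfying EG (red ∨ waiting): {Off, RedYellow, Red, Green, Flashing}.
States satisfying EF EG (red ∨ waiting): {Off, Yellow, RedYellow, Red, Green, Flashing}.
Some path from Off reaches a state where EG (red ∨ waiting) holds.
Off ∈ Sat(EF EG (red ∨ waiting)).

Satisfied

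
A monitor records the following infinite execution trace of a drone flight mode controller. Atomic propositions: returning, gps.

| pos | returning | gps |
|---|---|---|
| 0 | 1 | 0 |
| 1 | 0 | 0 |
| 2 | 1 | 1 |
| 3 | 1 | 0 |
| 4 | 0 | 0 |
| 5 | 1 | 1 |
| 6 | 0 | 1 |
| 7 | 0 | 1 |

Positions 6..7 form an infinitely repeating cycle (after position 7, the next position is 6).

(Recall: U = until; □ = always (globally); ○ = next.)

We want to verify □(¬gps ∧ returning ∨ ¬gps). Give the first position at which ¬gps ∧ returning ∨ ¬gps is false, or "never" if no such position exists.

Check ¬gps ∧ returning ∨ ¬gps at each position in order: 0 ✓, 1 ✓.
At position 2 the labels are {gps, returning}, so ¬gps ∧ returning ∨ ¬gps is false there. This is the first violation.

2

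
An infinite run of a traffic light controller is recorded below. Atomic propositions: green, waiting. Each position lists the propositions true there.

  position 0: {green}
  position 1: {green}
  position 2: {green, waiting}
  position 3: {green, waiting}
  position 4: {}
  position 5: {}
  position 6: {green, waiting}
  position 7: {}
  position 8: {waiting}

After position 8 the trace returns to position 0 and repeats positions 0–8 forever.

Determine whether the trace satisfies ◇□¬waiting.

Violated

□¬waiting is false at every position 0..8, so it never becomes true and ◇□¬waiting fails.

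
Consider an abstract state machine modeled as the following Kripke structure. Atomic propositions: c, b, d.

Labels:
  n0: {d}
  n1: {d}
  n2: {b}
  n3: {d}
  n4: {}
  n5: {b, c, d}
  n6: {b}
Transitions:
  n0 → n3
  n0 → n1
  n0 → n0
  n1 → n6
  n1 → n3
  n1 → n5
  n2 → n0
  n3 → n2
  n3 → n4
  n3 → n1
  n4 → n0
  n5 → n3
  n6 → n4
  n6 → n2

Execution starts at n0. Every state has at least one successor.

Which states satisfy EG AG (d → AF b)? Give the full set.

States satisfying AG (d → AF b): ∅.
States satisfying EG AG (d → AF b): ∅.

none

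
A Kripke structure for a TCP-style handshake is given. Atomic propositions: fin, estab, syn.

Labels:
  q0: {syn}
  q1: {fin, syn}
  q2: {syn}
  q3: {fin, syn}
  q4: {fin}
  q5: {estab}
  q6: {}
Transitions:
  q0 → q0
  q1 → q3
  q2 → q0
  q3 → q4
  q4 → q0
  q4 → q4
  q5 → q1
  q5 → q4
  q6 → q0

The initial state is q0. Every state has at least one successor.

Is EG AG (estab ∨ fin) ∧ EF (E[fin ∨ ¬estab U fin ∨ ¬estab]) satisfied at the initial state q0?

States satisfying AG (estab ∨ fin): ∅.
States satisfying EG AG (estab ∨ fin): ∅.
States satisfying E[fin ∨ ¬estab U fin ∨ ¬estab]: {q0, q1, q2, q3, q4, q6}.
States satisfying EF (E[fin ∨ ¬estab U fin ∨ ¬estab]): {q0, q1, q2, q3, q4, q5, q6}.
States satisfying EG AG (estab ∨ fin) ∧ EF (E[fin ∨ ¬estab U fin ∨ ¬estab]): ∅.
q0 ∉ Sat(EG AG (estab ∨ fin) ∧ EF (E[fin ∨ ¬estab U fin ∨ ¬estab])).

No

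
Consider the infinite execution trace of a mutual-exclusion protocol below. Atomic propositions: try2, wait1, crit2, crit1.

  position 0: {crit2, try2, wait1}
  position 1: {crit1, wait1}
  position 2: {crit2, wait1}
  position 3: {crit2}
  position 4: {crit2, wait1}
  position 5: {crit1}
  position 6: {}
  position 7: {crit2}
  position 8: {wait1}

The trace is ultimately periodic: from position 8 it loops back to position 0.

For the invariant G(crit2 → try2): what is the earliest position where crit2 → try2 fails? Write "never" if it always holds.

2

Check crit2 → try2 at each position in order: 0 ✓, 1 ✓.
At position 2 the labels are {crit2, wait1}, so crit2 → try2 is false there. This is the first violation.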